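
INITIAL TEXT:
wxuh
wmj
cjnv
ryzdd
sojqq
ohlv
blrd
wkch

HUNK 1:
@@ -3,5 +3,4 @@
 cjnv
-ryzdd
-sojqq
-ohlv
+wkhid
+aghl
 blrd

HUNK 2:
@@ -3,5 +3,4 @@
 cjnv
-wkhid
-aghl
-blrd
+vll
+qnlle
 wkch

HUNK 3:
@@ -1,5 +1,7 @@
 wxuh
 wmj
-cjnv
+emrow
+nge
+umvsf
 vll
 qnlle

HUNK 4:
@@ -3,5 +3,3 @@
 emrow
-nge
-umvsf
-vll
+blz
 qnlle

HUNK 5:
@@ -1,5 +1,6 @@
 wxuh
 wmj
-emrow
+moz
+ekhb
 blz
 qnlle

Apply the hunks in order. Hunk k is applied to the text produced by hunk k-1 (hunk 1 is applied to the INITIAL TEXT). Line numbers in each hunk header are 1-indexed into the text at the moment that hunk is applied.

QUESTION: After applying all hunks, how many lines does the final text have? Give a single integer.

Answer: 7

Derivation:
Hunk 1: at line 3 remove [ryzdd,sojqq,ohlv] add [wkhid,aghl] -> 7 lines: wxuh wmj cjnv wkhid aghl blrd wkch
Hunk 2: at line 3 remove [wkhid,aghl,blrd] add [vll,qnlle] -> 6 lines: wxuh wmj cjnv vll qnlle wkch
Hunk 3: at line 1 remove [cjnv] add [emrow,nge,umvsf] -> 8 lines: wxuh wmj emrow nge umvsf vll qnlle wkch
Hunk 4: at line 3 remove [nge,umvsf,vll] add [blz] -> 6 lines: wxuh wmj emrow blz qnlle wkch
Hunk 5: at line 1 remove [emrow] add [moz,ekhb] -> 7 lines: wxuh wmj moz ekhb blz qnlle wkch
Final line count: 7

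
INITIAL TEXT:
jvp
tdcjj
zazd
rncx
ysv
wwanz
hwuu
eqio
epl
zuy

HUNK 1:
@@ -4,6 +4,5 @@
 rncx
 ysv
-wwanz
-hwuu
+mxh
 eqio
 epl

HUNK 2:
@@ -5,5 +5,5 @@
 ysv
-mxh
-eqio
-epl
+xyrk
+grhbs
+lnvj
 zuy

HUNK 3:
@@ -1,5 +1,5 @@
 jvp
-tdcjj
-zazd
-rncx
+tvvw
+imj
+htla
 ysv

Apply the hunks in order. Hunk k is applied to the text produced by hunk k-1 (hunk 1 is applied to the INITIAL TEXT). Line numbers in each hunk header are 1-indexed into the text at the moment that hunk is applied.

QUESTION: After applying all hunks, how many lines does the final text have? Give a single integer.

Hunk 1: at line 4 remove [wwanz,hwuu] add [mxh] -> 9 lines: jvp tdcjj zazd rncx ysv mxh eqio epl zuy
Hunk 2: at line 5 remove [mxh,eqio,epl] add [xyrk,grhbs,lnvj] -> 9 lines: jvp tdcjj zazd rncx ysv xyrk grhbs lnvj zuy
Hunk 3: at line 1 remove [tdcjj,zazd,rncx] add [tvvw,imj,htla] -> 9 lines: jvp tvvw imj htla ysv xyrk grhbs lnvj zuy
Final line count: 9

Answer: 9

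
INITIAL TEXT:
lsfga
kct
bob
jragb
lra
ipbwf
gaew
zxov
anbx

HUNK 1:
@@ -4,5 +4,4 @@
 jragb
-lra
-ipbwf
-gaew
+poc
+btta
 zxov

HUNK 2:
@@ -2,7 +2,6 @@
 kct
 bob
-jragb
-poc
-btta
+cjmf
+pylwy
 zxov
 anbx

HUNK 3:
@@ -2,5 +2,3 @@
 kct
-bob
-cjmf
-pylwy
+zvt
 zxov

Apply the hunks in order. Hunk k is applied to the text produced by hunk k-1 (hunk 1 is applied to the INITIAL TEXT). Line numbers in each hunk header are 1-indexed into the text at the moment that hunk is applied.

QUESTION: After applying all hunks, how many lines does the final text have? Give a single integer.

Hunk 1: at line 4 remove [lra,ipbwf,gaew] add [poc,btta] -> 8 lines: lsfga kct bob jragb poc btta zxov anbx
Hunk 2: at line 2 remove [jragb,poc,btta] add [cjmf,pylwy] -> 7 lines: lsfga kct bob cjmf pylwy zxov anbx
Hunk 3: at line 2 remove [bob,cjmf,pylwy] add [zvt] -> 5 lines: lsfga kct zvt zxov anbx
Final line count: 5

Answer: 5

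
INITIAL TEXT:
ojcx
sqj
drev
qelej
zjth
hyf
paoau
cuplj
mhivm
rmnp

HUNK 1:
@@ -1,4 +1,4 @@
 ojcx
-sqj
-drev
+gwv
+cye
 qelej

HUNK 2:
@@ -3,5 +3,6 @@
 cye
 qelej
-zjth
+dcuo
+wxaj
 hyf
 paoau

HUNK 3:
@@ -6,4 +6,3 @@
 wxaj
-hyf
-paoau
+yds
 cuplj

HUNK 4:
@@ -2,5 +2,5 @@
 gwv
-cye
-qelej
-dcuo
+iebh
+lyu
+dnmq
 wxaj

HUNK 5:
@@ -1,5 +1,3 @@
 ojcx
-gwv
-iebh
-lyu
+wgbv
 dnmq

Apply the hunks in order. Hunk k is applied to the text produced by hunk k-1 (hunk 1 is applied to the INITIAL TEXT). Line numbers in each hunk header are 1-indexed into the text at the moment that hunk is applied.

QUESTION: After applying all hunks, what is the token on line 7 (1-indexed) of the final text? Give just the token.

Answer: mhivm

Derivation:
Hunk 1: at line 1 remove [sqj,drev] add [gwv,cye] -> 10 lines: ojcx gwv cye qelej zjth hyf paoau cuplj mhivm rmnp
Hunk 2: at line 3 remove [zjth] add [dcuo,wxaj] -> 11 lines: ojcx gwv cye qelej dcuo wxaj hyf paoau cuplj mhivm rmnp
Hunk 3: at line 6 remove [hyf,paoau] add [yds] -> 10 lines: ojcx gwv cye qelej dcuo wxaj yds cuplj mhivm rmnp
Hunk 4: at line 2 remove [cye,qelej,dcuo] add [iebh,lyu,dnmq] -> 10 lines: ojcx gwv iebh lyu dnmq wxaj yds cuplj mhivm rmnp
Hunk 5: at line 1 remove [gwv,iebh,lyu] add [wgbv] -> 8 lines: ojcx wgbv dnmq wxaj yds cuplj mhivm rmnp
Final line 7: mhivm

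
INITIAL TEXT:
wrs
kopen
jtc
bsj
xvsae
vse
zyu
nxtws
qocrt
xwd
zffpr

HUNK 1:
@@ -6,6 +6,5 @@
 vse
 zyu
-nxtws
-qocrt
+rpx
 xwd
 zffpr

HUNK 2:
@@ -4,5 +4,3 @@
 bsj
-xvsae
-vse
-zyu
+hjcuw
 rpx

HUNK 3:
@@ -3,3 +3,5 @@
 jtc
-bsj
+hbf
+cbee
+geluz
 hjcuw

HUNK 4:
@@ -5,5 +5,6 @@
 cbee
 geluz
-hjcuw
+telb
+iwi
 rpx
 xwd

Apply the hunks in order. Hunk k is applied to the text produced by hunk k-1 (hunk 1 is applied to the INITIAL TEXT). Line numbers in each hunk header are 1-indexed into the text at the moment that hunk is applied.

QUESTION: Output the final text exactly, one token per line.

Hunk 1: at line 6 remove [nxtws,qocrt] add [rpx] -> 10 lines: wrs kopen jtc bsj xvsae vse zyu rpx xwd zffpr
Hunk 2: at line 4 remove [xvsae,vse,zyu] add [hjcuw] -> 8 lines: wrs kopen jtc bsj hjcuw rpx xwd zffpr
Hunk 3: at line 3 remove [bsj] add [hbf,cbee,geluz] -> 10 lines: wrs kopen jtc hbf cbee geluz hjcuw rpx xwd zffpr
Hunk 4: at line 5 remove [hjcuw] add [telb,iwi] -> 11 lines: wrs kopen jtc hbf cbee geluz telb iwi rpx xwd zffpr

Answer: wrs
kopen
jtc
hbf
cbee
geluz
telb
iwi
rpx
xwd
zffpr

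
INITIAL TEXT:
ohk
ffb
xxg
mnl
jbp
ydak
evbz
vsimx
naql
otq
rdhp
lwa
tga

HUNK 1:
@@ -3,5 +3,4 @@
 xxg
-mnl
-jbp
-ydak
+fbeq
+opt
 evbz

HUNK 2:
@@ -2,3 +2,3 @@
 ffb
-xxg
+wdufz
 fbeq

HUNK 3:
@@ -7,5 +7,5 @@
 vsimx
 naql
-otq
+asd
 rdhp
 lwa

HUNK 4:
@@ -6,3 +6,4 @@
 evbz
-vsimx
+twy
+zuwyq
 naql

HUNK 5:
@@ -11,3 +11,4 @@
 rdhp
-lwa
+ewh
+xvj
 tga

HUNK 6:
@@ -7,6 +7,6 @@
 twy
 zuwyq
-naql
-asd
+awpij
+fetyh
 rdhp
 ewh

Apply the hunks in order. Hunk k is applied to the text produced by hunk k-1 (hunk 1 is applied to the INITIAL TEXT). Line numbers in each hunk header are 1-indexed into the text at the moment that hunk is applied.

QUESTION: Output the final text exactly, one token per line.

Answer: ohk
ffb
wdufz
fbeq
opt
evbz
twy
zuwyq
awpij
fetyh
rdhp
ewh
xvj
tga

Derivation:
Hunk 1: at line 3 remove [mnl,jbp,ydak] add [fbeq,opt] -> 12 lines: ohk ffb xxg fbeq opt evbz vsimx naql otq rdhp lwa tga
Hunk 2: at line 2 remove [xxg] add [wdufz] -> 12 lines: ohk ffb wdufz fbeq opt evbz vsimx naql otq rdhp lwa tga
Hunk 3: at line 7 remove [otq] add [asd] -> 12 lines: ohk ffb wdufz fbeq opt evbz vsimx naql asd rdhp lwa tga
Hunk 4: at line 6 remove [vsimx] add [twy,zuwyq] -> 13 lines: ohk ffb wdufz fbeq opt evbz twy zuwyq naql asd rdhp lwa tga
Hunk 5: at line 11 remove [lwa] add [ewh,xvj] -> 14 lines: ohk ffb wdufz fbeq opt evbz twy zuwyq naql asd rdhp ewh xvj tga
Hunk 6: at line 7 remove [naql,asd] add [awpij,fetyh] -> 14 lines: ohk ffb wdufz fbeq opt evbz twy zuwyq awpij fetyh rdhp ewh xvj tga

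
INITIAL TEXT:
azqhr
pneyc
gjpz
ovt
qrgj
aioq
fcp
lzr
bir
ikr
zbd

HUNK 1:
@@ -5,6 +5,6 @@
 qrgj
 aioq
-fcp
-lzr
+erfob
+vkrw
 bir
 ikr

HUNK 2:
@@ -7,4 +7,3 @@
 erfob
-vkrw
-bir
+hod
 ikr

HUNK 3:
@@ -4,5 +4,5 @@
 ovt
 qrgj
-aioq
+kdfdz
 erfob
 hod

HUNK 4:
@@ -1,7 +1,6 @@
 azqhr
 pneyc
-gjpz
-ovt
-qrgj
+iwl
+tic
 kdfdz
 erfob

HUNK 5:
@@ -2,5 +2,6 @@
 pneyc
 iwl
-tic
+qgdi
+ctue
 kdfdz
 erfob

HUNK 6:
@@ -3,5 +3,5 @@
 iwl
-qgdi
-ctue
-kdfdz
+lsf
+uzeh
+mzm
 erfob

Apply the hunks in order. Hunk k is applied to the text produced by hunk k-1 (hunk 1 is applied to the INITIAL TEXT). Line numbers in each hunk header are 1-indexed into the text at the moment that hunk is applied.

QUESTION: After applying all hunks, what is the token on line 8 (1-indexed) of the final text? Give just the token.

Answer: hod

Derivation:
Hunk 1: at line 5 remove [fcp,lzr] add [erfob,vkrw] -> 11 lines: azqhr pneyc gjpz ovt qrgj aioq erfob vkrw bir ikr zbd
Hunk 2: at line 7 remove [vkrw,bir] add [hod] -> 10 lines: azqhr pneyc gjpz ovt qrgj aioq erfob hod ikr zbd
Hunk 3: at line 4 remove [aioq] add [kdfdz] -> 10 lines: azqhr pneyc gjpz ovt qrgj kdfdz erfob hod ikr zbd
Hunk 4: at line 1 remove [gjpz,ovt,qrgj] add [iwl,tic] -> 9 lines: azqhr pneyc iwl tic kdfdz erfob hod ikr zbd
Hunk 5: at line 2 remove [tic] add [qgdi,ctue] -> 10 lines: azqhr pneyc iwl qgdi ctue kdfdz erfob hod ikr zbd
Hunk 6: at line 3 remove [qgdi,ctue,kdfdz] add [lsf,uzeh,mzm] -> 10 lines: azqhr pneyc iwl lsf uzeh mzm erfob hod ikr zbd
Final line 8: hod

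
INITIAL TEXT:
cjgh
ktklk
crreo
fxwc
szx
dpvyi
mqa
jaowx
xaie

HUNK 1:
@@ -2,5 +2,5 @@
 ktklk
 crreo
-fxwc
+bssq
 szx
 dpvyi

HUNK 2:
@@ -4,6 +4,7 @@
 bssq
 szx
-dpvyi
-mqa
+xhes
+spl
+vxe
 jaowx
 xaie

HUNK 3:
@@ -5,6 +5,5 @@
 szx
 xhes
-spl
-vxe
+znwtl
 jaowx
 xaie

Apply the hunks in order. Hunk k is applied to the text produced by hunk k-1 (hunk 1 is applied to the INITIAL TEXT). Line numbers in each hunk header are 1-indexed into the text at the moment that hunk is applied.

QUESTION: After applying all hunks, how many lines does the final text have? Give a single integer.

Answer: 9

Derivation:
Hunk 1: at line 2 remove [fxwc] add [bssq] -> 9 lines: cjgh ktklk crreo bssq szx dpvyi mqa jaowx xaie
Hunk 2: at line 4 remove [dpvyi,mqa] add [xhes,spl,vxe] -> 10 lines: cjgh ktklk crreo bssq szx xhes spl vxe jaowx xaie
Hunk 3: at line 5 remove [spl,vxe] add [znwtl] -> 9 lines: cjgh ktklk crreo bssq szx xhes znwtl jaowx xaie
Final line count: 9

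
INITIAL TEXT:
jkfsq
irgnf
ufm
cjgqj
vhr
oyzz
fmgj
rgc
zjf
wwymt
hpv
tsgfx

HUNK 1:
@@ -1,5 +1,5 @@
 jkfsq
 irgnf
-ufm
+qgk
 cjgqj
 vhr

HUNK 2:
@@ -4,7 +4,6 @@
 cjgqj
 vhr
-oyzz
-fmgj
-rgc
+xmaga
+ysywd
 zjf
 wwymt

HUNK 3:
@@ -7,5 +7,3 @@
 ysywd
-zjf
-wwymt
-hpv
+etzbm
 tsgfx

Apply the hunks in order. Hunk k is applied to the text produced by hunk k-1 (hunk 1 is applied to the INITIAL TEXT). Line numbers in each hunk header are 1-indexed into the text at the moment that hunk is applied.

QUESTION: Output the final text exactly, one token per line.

Hunk 1: at line 1 remove [ufm] add [qgk] -> 12 lines: jkfsq irgnf qgk cjgqj vhr oyzz fmgj rgc zjf wwymt hpv tsgfx
Hunk 2: at line 4 remove [oyzz,fmgj,rgc] add [xmaga,ysywd] -> 11 lines: jkfsq irgnf qgk cjgqj vhr xmaga ysywd zjf wwymt hpv tsgfx
Hunk 3: at line 7 remove [zjf,wwymt,hpv] add [etzbm] -> 9 lines: jkfsq irgnf qgk cjgqj vhr xmaga ysywd etzbm tsgfx

Answer: jkfsq
irgnf
qgk
cjgqj
vhr
xmaga
ysywd
etzbm
tsgfx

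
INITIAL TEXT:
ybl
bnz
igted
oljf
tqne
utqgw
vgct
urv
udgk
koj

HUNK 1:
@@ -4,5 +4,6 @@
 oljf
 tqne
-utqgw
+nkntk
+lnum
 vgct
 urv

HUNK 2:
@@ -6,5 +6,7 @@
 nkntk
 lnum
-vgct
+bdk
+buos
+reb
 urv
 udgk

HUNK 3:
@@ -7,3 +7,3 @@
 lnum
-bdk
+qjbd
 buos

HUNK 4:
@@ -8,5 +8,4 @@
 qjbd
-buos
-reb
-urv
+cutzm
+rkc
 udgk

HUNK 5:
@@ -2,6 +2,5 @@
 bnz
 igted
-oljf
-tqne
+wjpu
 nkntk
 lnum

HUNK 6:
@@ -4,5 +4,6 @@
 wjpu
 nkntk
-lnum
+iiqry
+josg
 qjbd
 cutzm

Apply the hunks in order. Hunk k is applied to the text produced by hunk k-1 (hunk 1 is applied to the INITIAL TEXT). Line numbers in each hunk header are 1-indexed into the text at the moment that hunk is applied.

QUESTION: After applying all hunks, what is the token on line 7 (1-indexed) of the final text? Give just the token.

Answer: josg

Derivation:
Hunk 1: at line 4 remove [utqgw] add [nkntk,lnum] -> 11 lines: ybl bnz igted oljf tqne nkntk lnum vgct urv udgk koj
Hunk 2: at line 6 remove [vgct] add [bdk,buos,reb] -> 13 lines: ybl bnz igted oljf tqne nkntk lnum bdk buos reb urv udgk koj
Hunk 3: at line 7 remove [bdk] add [qjbd] -> 13 lines: ybl bnz igted oljf tqne nkntk lnum qjbd buos reb urv udgk koj
Hunk 4: at line 8 remove [buos,reb,urv] add [cutzm,rkc] -> 12 lines: ybl bnz igted oljf tqne nkntk lnum qjbd cutzm rkc udgk koj
Hunk 5: at line 2 remove [oljf,tqne] add [wjpu] -> 11 lines: ybl bnz igted wjpu nkntk lnum qjbd cutzm rkc udgk koj
Hunk 6: at line 4 remove [lnum] add [iiqry,josg] -> 12 lines: ybl bnz igted wjpu nkntk iiqry josg qjbd cutzm rkc udgk koj
Final line 7: josg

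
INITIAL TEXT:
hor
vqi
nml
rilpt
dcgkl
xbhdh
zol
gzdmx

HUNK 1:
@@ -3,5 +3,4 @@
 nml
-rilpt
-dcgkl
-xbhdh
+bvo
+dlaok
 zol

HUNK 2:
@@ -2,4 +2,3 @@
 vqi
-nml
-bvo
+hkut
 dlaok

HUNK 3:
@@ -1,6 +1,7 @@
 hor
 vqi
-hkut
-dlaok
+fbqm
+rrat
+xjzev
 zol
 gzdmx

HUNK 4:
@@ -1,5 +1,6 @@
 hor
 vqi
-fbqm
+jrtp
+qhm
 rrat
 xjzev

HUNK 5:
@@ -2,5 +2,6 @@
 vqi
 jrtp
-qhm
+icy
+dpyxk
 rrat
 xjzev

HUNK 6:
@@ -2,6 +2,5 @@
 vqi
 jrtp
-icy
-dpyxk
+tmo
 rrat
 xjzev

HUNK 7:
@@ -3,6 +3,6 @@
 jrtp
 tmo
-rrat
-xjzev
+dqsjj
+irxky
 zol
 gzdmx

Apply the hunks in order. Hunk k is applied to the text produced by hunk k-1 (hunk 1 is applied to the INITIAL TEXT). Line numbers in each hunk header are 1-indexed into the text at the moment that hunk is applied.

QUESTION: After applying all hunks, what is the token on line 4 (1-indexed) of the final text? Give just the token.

Hunk 1: at line 3 remove [rilpt,dcgkl,xbhdh] add [bvo,dlaok] -> 7 lines: hor vqi nml bvo dlaok zol gzdmx
Hunk 2: at line 2 remove [nml,bvo] add [hkut] -> 6 lines: hor vqi hkut dlaok zol gzdmx
Hunk 3: at line 1 remove [hkut,dlaok] add [fbqm,rrat,xjzev] -> 7 lines: hor vqi fbqm rrat xjzev zol gzdmx
Hunk 4: at line 1 remove [fbqm] add [jrtp,qhm] -> 8 lines: hor vqi jrtp qhm rrat xjzev zol gzdmx
Hunk 5: at line 2 remove [qhm] add [icy,dpyxk] -> 9 lines: hor vqi jrtp icy dpyxk rrat xjzev zol gzdmx
Hunk 6: at line 2 remove [icy,dpyxk] add [tmo] -> 8 lines: hor vqi jrtp tmo rrat xjzev zol gzdmx
Hunk 7: at line 3 remove [rrat,xjzev] add [dqsjj,irxky] -> 8 lines: hor vqi jrtp tmo dqsjj irxky zol gzdmx
Final line 4: tmo

Answer: tmo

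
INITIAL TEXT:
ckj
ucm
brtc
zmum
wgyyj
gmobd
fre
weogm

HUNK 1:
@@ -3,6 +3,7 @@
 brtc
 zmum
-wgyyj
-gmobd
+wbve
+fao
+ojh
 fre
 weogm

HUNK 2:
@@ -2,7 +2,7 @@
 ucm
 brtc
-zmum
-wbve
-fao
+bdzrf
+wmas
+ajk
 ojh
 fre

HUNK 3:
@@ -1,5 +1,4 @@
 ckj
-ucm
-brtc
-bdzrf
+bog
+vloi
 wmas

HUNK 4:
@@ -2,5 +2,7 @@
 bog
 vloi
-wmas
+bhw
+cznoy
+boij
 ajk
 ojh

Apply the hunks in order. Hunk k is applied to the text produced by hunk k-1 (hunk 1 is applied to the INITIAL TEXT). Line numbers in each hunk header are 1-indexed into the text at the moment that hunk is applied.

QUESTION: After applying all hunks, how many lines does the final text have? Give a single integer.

Hunk 1: at line 3 remove [wgyyj,gmobd] add [wbve,fao,ojh] -> 9 lines: ckj ucm brtc zmum wbve fao ojh fre weogm
Hunk 2: at line 2 remove [zmum,wbve,fao] add [bdzrf,wmas,ajk] -> 9 lines: ckj ucm brtc bdzrf wmas ajk ojh fre weogm
Hunk 3: at line 1 remove [ucm,brtc,bdzrf] add [bog,vloi] -> 8 lines: ckj bog vloi wmas ajk ojh fre weogm
Hunk 4: at line 2 remove [wmas] add [bhw,cznoy,boij] -> 10 lines: ckj bog vloi bhw cznoy boij ajk ojh fre weogm
Final line count: 10

Answer: 10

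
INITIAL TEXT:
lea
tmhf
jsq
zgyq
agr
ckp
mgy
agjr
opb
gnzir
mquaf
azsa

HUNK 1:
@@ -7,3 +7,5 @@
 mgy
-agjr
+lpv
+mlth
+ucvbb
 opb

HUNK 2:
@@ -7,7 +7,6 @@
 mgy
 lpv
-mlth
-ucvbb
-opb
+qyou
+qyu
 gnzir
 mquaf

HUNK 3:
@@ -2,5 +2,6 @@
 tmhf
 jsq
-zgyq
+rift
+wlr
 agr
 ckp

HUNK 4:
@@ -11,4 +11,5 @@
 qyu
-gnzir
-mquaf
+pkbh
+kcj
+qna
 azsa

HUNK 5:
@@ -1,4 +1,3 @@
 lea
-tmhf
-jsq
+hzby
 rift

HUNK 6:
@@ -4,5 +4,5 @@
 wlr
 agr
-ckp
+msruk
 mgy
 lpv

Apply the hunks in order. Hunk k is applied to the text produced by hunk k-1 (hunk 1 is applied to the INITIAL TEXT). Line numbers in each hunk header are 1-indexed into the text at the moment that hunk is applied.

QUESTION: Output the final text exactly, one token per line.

Hunk 1: at line 7 remove [agjr] add [lpv,mlth,ucvbb] -> 14 lines: lea tmhf jsq zgyq agr ckp mgy lpv mlth ucvbb opb gnzir mquaf azsa
Hunk 2: at line 7 remove [mlth,ucvbb,opb] add [qyou,qyu] -> 13 lines: lea tmhf jsq zgyq agr ckp mgy lpv qyou qyu gnzir mquaf azsa
Hunk 3: at line 2 remove [zgyq] add [rift,wlr] -> 14 lines: lea tmhf jsq rift wlr agr ckp mgy lpv qyou qyu gnzir mquaf azsa
Hunk 4: at line 11 remove [gnzir,mquaf] add [pkbh,kcj,qna] -> 15 lines: lea tmhf jsq rift wlr agr ckp mgy lpv qyou qyu pkbh kcj qna azsa
Hunk 5: at line 1 remove [tmhf,jsq] add [hzby] -> 14 lines: lea hzby rift wlr agr ckp mgy lpv qyou qyu pkbh kcj qna azsa
Hunk 6: at line 4 remove [ckp] add [msruk] -> 14 lines: lea hzby rift wlr agr msruk mgy lpv qyou qyu pkbh kcj qna azsa

Answer: lea
hzby
rift
wlr
agr
msruk
mgy
lpv
qyou
qyu
pkbh
kcj
qna
azsa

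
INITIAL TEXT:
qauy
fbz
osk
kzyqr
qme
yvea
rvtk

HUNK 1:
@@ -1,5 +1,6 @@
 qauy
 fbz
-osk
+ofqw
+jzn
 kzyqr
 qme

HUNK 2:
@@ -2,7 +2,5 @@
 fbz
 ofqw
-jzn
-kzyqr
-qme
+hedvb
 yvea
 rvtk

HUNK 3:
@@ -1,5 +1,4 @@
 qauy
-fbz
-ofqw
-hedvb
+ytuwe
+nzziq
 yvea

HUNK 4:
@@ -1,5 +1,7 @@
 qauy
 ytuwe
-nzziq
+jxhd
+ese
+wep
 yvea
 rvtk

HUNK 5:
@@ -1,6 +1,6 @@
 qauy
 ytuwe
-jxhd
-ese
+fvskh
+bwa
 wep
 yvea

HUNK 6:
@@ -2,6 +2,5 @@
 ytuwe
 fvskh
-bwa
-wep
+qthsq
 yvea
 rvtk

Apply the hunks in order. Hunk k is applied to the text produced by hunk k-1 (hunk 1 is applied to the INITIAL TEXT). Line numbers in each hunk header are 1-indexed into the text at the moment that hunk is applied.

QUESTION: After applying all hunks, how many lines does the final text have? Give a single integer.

Hunk 1: at line 1 remove [osk] add [ofqw,jzn] -> 8 lines: qauy fbz ofqw jzn kzyqr qme yvea rvtk
Hunk 2: at line 2 remove [jzn,kzyqr,qme] add [hedvb] -> 6 lines: qauy fbz ofqw hedvb yvea rvtk
Hunk 3: at line 1 remove [fbz,ofqw,hedvb] add [ytuwe,nzziq] -> 5 lines: qauy ytuwe nzziq yvea rvtk
Hunk 4: at line 1 remove [nzziq] add [jxhd,ese,wep] -> 7 lines: qauy ytuwe jxhd ese wep yvea rvtk
Hunk 5: at line 1 remove [jxhd,ese] add [fvskh,bwa] -> 7 lines: qauy ytuwe fvskh bwa wep yvea rvtk
Hunk 6: at line 2 remove [bwa,wep] add [qthsq] -> 6 lines: qauy ytuwe fvskh qthsq yvea rvtk
Final line count: 6

Answer: 6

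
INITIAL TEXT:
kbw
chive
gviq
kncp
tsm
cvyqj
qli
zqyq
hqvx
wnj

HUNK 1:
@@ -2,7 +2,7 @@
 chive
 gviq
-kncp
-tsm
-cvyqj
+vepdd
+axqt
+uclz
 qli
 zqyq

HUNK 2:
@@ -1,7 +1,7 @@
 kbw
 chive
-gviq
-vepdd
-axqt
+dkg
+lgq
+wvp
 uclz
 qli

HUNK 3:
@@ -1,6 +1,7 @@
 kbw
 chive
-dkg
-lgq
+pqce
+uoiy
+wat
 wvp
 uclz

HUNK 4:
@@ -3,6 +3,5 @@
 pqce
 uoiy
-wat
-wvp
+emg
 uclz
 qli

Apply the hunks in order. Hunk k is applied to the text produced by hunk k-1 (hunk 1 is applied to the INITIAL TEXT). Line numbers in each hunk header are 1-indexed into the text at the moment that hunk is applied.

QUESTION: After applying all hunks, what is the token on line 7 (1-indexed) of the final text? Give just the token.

Hunk 1: at line 2 remove [kncp,tsm,cvyqj] add [vepdd,axqt,uclz] -> 10 lines: kbw chive gviq vepdd axqt uclz qli zqyq hqvx wnj
Hunk 2: at line 1 remove [gviq,vepdd,axqt] add [dkg,lgq,wvp] -> 10 lines: kbw chive dkg lgq wvp uclz qli zqyq hqvx wnj
Hunk 3: at line 1 remove [dkg,lgq] add [pqce,uoiy,wat] -> 11 lines: kbw chive pqce uoiy wat wvp uclz qli zqyq hqvx wnj
Hunk 4: at line 3 remove [wat,wvp] add [emg] -> 10 lines: kbw chive pqce uoiy emg uclz qli zqyq hqvx wnj
Final line 7: qli

Answer: qli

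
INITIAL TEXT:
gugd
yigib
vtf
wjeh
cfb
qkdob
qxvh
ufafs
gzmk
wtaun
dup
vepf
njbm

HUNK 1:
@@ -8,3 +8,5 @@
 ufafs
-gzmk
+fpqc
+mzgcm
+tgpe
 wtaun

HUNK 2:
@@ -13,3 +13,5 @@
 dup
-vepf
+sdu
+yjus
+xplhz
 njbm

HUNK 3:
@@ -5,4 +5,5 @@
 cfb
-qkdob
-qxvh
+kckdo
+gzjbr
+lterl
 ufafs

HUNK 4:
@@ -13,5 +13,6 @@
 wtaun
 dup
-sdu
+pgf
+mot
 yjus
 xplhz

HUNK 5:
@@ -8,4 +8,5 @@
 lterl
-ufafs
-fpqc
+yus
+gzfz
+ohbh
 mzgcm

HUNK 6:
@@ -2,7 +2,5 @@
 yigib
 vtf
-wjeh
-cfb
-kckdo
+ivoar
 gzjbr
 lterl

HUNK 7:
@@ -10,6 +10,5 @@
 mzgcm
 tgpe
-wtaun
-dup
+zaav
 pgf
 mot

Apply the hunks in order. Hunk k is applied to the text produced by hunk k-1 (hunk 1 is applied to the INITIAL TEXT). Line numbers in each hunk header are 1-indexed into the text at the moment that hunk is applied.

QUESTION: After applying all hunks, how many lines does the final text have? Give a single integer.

Hunk 1: at line 8 remove [gzmk] add [fpqc,mzgcm,tgpe] -> 15 lines: gugd yigib vtf wjeh cfb qkdob qxvh ufafs fpqc mzgcm tgpe wtaun dup vepf njbm
Hunk 2: at line 13 remove [vepf] add [sdu,yjus,xplhz] -> 17 lines: gugd yigib vtf wjeh cfb qkdob qxvh ufafs fpqc mzgcm tgpe wtaun dup sdu yjus xplhz njbm
Hunk 3: at line 5 remove [qkdob,qxvh] add [kckdo,gzjbr,lterl] -> 18 lines: gugd yigib vtf wjeh cfb kckdo gzjbr lterl ufafs fpqc mzgcm tgpe wtaun dup sdu yjus xplhz njbm
Hunk 4: at line 13 remove [sdu] add [pgf,mot] -> 19 lines: gugd yigib vtf wjeh cfb kckdo gzjbr lterl ufafs fpqc mzgcm tgpe wtaun dup pgf mot yjus xplhz njbm
Hunk 5: at line 8 remove [ufafs,fpqc] add [yus,gzfz,ohbh] -> 20 lines: gugd yigib vtf wjeh cfb kckdo gzjbr lterl yus gzfz ohbh mzgcm tgpe wtaun dup pgf mot yjus xplhz njbm
Hunk 6: at line 2 remove [wjeh,cfb,kckdo] add [ivoar] -> 18 lines: gugd yigib vtf ivoar gzjbr lterl yus gzfz ohbh mzgcm tgpe wtaun dup pgf mot yjus xplhz njbm
Hunk 7: at line 10 remove [wtaun,dup] add [zaav] -> 17 lines: gugd yigib vtf ivoar gzjbr lterl yus gzfz ohbh mzgcm tgpe zaav pgf mot yjus xplhz njbm
Final line count: 17

Answer: 17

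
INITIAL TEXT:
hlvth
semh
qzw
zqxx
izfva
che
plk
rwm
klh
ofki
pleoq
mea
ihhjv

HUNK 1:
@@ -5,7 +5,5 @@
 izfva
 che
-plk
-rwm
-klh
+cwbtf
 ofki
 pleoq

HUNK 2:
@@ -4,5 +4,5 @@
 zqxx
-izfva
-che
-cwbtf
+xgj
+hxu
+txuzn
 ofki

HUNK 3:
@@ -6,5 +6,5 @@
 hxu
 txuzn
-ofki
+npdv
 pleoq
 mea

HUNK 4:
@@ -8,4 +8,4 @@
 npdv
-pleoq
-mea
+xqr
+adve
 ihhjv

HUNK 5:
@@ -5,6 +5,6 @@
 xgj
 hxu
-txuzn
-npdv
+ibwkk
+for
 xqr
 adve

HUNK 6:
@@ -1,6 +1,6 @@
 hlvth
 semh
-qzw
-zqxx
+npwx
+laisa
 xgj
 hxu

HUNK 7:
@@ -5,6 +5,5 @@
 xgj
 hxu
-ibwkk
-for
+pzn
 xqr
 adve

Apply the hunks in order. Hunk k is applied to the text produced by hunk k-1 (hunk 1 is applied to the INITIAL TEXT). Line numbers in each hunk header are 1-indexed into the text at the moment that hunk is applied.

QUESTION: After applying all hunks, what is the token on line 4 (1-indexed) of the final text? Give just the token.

Hunk 1: at line 5 remove [plk,rwm,klh] add [cwbtf] -> 11 lines: hlvth semh qzw zqxx izfva che cwbtf ofki pleoq mea ihhjv
Hunk 2: at line 4 remove [izfva,che,cwbtf] add [xgj,hxu,txuzn] -> 11 lines: hlvth semh qzw zqxx xgj hxu txuzn ofki pleoq mea ihhjv
Hunk 3: at line 6 remove [ofki] add [npdv] -> 11 lines: hlvth semh qzw zqxx xgj hxu txuzn npdv pleoq mea ihhjv
Hunk 4: at line 8 remove [pleoq,mea] add [xqr,adve] -> 11 lines: hlvth semh qzw zqxx xgj hxu txuzn npdv xqr adve ihhjv
Hunk 5: at line 5 remove [txuzn,npdv] add [ibwkk,for] -> 11 lines: hlvth semh qzw zqxx xgj hxu ibwkk for xqr adve ihhjv
Hunk 6: at line 1 remove [qzw,zqxx] add [npwx,laisa] -> 11 lines: hlvth semh npwx laisa xgj hxu ibwkk for xqr adve ihhjv
Hunk 7: at line 5 remove [ibwkk,for] add [pzn] -> 10 lines: hlvth semh npwx laisa xgj hxu pzn xqr adve ihhjv
Final line 4: laisa

Answer: laisa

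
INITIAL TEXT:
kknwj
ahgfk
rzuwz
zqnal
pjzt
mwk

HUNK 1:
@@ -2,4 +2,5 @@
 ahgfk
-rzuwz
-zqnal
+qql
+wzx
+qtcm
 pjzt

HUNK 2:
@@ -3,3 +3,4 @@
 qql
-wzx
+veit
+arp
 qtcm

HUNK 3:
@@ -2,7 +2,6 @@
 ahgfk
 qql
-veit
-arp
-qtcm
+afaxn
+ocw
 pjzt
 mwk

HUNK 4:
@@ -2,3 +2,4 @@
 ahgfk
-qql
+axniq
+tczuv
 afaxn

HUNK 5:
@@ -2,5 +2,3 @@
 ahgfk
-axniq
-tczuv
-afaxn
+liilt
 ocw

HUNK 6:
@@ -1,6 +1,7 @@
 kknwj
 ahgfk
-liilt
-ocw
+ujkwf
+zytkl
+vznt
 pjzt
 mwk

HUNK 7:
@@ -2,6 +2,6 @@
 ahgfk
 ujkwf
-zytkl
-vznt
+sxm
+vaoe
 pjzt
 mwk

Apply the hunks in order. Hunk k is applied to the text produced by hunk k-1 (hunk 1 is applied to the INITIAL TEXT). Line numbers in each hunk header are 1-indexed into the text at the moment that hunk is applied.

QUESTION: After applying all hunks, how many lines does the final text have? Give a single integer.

Hunk 1: at line 2 remove [rzuwz,zqnal] add [qql,wzx,qtcm] -> 7 lines: kknwj ahgfk qql wzx qtcm pjzt mwk
Hunk 2: at line 3 remove [wzx] add [veit,arp] -> 8 lines: kknwj ahgfk qql veit arp qtcm pjzt mwk
Hunk 3: at line 2 remove [veit,arp,qtcm] add [afaxn,ocw] -> 7 lines: kknwj ahgfk qql afaxn ocw pjzt mwk
Hunk 4: at line 2 remove [qql] add [axniq,tczuv] -> 8 lines: kknwj ahgfk axniq tczuv afaxn ocw pjzt mwk
Hunk 5: at line 2 remove [axniq,tczuv,afaxn] add [liilt] -> 6 lines: kknwj ahgfk liilt ocw pjzt mwk
Hunk 6: at line 1 remove [liilt,ocw] add [ujkwf,zytkl,vznt] -> 7 lines: kknwj ahgfk ujkwf zytkl vznt pjzt mwk
Hunk 7: at line 2 remove [zytkl,vznt] add [sxm,vaoe] -> 7 lines: kknwj ahgfk ujkwf sxm vaoe pjzt mwk
Final line count: 7

Answer: 7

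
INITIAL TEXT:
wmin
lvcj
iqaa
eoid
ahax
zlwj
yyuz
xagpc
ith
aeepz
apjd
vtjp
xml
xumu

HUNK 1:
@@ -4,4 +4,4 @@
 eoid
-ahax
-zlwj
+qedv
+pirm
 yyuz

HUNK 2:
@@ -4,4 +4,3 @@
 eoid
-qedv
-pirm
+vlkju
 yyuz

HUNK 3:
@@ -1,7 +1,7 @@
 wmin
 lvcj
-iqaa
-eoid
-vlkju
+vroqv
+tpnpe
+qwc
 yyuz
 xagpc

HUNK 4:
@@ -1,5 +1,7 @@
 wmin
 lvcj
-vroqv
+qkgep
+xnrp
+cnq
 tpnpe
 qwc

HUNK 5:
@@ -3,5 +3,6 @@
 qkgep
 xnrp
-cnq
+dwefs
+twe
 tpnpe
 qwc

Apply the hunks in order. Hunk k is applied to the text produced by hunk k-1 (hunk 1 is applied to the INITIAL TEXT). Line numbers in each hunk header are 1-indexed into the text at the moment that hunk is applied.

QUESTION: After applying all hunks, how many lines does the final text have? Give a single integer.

Hunk 1: at line 4 remove [ahax,zlwj] add [qedv,pirm] -> 14 lines: wmin lvcj iqaa eoid qedv pirm yyuz xagpc ith aeepz apjd vtjp xml xumu
Hunk 2: at line 4 remove [qedv,pirm] add [vlkju] -> 13 lines: wmin lvcj iqaa eoid vlkju yyuz xagpc ith aeepz apjd vtjp xml xumu
Hunk 3: at line 1 remove [iqaa,eoid,vlkju] add [vroqv,tpnpe,qwc] -> 13 lines: wmin lvcj vroqv tpnpe qwc yyuz xagpc ith aeepz apjd vtjp xml xumu
Hunk 4: at line 1 remove [vroqv] add [qkgep,xnrp,cnq] -> 15 lines: wmin lvcj qkgep xnrp cnq tpnpe qwc yyuz xagpc ith aeepz apjd vtjp xml xumu
Hunk 5: at line 3 remove [cnq] add [dwefs,twe] -> 16 lines: wmin lvcj qkgep xnrp dwefs twe tpnpe qwc yyuz xagpc ith aeepz apjd vtjp xml xumu
Final line count: 16

Answer: 16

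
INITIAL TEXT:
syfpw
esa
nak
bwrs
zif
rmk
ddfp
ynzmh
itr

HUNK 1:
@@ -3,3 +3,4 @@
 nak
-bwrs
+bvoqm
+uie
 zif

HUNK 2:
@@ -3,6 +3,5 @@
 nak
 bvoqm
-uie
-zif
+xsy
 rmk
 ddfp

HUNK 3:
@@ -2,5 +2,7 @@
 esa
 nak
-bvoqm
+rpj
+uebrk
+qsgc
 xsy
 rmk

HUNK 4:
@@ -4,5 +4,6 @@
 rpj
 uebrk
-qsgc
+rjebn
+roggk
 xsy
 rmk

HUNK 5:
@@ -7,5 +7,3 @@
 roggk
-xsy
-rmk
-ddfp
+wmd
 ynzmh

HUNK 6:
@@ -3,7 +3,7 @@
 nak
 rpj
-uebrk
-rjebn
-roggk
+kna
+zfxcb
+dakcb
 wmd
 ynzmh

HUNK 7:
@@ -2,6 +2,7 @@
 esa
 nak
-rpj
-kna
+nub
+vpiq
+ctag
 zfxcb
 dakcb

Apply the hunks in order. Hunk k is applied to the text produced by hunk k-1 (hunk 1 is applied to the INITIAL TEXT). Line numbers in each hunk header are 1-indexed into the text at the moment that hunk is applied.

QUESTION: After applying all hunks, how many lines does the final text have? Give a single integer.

Hunk 1: at line 3 remove [bwrs] add [bvoqm,uie] -> 10 lines: syfpw esa nak bvoqm uie zif rmk ddfp ynzmh itr
Hunk 2: at line 3 remove [uie,zif] add [xsy] -> 9 lines: syfpw esa nak bvoqm xsy rmk ddfp ynzmh itr
Hunk 3: at line 2 remove [bvoqm] add [rpj,uebrk,qsgc] -> 11 lines: syfpw esa nak rpj uebrk qsgc xsy rmk ddfp ynzmh itr
Hunk 4: at line 4 remove [qsgc] add [rjebn,roggk] -> 12 lines: syfpw esa nak rpj uebrk rjebn roggk xsy rmk ddfp ynzmh itr
Hunk 5: at line 7 remove [xsy,rmk,ddfp] add [wmd] -> 10 lines: syfpw esa nak rpj uebrk rjebn roggk wmd ynzmh itr
Hunk 6: at line 3 remove [uebrk,rjebn,roggk] add [kna,zfxcb,dakcb] -> 10 lines: syfpw esa nak rpj kna zfxcb dakcb wmd ynzmh itr
Hunk 7: at line 2 remove [rpj,kna] add [nub,vpiq,ctag] -> 11 lines: syfpw esa nak nub vpiq ctag zfxcb dakcb wmd ynzmh itr
Final line count: 11

Answer: 11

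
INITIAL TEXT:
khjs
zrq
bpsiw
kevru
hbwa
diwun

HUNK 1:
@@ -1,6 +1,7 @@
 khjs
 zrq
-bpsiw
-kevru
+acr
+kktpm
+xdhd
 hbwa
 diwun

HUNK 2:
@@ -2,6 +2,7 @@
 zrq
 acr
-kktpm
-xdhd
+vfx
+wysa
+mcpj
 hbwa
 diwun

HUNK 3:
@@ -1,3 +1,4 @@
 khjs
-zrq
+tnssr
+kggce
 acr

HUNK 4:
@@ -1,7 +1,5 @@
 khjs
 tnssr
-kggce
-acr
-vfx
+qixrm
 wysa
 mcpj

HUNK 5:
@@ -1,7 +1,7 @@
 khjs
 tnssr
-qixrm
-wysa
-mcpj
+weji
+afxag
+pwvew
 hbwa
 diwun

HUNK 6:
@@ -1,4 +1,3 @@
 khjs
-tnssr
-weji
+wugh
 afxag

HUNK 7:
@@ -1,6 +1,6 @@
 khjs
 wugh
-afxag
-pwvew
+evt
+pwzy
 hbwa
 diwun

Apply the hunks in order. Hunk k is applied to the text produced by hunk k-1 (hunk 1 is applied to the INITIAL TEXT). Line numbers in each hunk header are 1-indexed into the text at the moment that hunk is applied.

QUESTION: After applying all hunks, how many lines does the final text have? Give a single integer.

Answer: 6

Derivation:
Hunk 1: at line 1 remove [bpsiw,kevru] add [acr,kktpm,xdhd] -> 7 lines: khjs zrq acr kktpm xdhd hbwa diwun
Hunk 2: at line 2 remove [kktpm,xdhd] add [vfx,wysa,mcpj] -> 8 lines: khjs zrq acr vfx wysa mcpj hbwa diwun
Hunk 3: at line 1 remove [zrq] add [tnssr,kggce] -> 9 lines: khjs tnssr kggce acr vfx wysa mcpj hbwa diwun
Hunk 4: at line 1 remove [kggce,acr,vfx] add [qixrm] -> 7 lines: khjs tnssr qixrm wysa mcpj hbwa diwun
Hunk 5: at line 1 remove [qixrm,wysa,mcpj] add [weji,afxag,pwvew] -> 7 lines: khjs tnssr weji afxag pwvew hbwa diwun
Hunk 6: at line 1 remove [tnssr,weji] add [wugh] -> 6 lines: khjs wugh afxag pwvew hbwa diwun
Hunk 7: at line 1 remove [afxag,pwvew] add [evt,pwzy] -> 6 lines: khjs wugh evt pwzy hbwa diwun
Final line count: 6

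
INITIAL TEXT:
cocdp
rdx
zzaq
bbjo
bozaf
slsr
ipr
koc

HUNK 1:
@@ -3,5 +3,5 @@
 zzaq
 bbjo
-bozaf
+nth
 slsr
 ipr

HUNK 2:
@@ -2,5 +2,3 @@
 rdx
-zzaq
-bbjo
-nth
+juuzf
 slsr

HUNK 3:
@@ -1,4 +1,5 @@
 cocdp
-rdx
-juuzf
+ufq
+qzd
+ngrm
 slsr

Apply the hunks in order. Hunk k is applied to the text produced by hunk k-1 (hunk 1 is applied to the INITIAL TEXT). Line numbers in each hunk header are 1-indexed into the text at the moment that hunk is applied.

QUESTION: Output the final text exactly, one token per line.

Answer: cocdp
ufq
qzd
ngrm
slsr
ipr
koc

Derivation:
Hunk 1: at line 3 remove [bozaf] add [nth] -> 8 lines: cocdp rdx zzaq bbjo nth slsr ipr koc
Hunk 2: at line 2 remove [zzaq,bbjo,nth] add [juuzf] -> 6 lines: cocdp rdx juuzf slsr ipr koc
Hunk 3: at line 1 remove [rdx,juuzf] add [ufq,qzd,ngrm] -> 7 lines: cocdp ufq qzd ngrm slsr ipr koc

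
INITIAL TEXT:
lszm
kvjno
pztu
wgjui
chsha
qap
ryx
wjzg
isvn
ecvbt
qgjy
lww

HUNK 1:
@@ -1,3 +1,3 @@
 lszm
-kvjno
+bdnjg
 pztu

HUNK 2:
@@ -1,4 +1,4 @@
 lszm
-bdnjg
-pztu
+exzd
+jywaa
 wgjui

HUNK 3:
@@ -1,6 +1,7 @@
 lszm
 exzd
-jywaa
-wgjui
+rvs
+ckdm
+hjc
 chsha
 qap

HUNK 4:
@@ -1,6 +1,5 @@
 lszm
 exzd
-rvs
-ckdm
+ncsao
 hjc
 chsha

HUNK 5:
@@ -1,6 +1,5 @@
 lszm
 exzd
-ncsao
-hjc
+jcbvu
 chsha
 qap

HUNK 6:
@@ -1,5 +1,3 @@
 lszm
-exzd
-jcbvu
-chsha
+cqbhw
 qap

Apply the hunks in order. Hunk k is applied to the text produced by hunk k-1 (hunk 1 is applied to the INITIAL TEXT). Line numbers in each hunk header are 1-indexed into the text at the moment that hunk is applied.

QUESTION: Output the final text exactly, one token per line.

Answer: lszm
cqbhw
qap
ryx
wjzg
isvn
ecvbt
qgjy
lww

Derivation:
Hunk 1: at line 1 remove [kvjno] add [bdnjg] -> 12 lines: lszm bdnjg pztu wgjui chsha qap ryx wjzg isvn ecvbt qgjy lww
Hunk 2: at line 1 remove [bdnjg,pztu] add [exzd,jywaa] -> 12 lines: lszm exzd jywaa wgjui chsha qap ryx wjzg isvn ecvbt qgjy lww
Hunk 3: at line 1 remove [jywaa,wgjui] add [rvs,ckdm,hjc] -> 13 lines: lszm exzd rvs ckdm hjc chsha qap ryx wjzg isvn ecvbt qgjy lww
Hunk 4: at line 1 remove [rvs,ckdm] add [ncsao] -> 12 lines: lszm exzd ncsao hjc chsha qap ryx wjzg isvn ecvbt qgjy lww
Hunk 5: at line 1 remove [ncsao,hjc] add [jcbvu] -> 11 lines: lszm exzd jcbvu chsha qap ryx wjzg isvn ecvbt qgjy lww
Hunk 6: at line 1 remove [exzd,jcbvu,chsha] add [cqbhw] -> 9 lines: lszm cqbhw qap ryx wjzg isvn ecvbt qgjy lww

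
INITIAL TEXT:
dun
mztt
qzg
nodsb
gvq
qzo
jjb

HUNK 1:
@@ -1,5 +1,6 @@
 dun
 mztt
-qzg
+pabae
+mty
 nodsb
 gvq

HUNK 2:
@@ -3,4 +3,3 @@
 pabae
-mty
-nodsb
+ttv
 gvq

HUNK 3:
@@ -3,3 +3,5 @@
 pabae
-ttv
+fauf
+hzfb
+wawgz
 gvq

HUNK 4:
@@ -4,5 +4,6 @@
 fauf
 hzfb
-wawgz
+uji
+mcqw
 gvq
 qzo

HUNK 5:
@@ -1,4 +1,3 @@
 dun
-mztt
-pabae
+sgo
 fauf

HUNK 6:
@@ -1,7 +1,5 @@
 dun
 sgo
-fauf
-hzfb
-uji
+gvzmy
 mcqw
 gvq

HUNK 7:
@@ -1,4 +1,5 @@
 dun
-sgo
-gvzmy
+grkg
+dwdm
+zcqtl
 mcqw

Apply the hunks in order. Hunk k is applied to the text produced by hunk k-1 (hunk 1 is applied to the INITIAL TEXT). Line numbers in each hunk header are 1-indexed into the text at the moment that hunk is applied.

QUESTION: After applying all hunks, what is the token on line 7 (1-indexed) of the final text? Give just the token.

Hunk 1: at line 1 remove [qzg] add [pabae,mty] -> 8 lines: dun mztt pabae mty nodsb gvq qzo jjb
Hunk 2: at line 3 remove [mty,nodsb] add [ttv] -> 7 lines: dun mztt pabae ttv gvq qzo jjb
Hunk 3: at line 3 remove [ttv] add [fauf,hzfb,wawgz] -> 9 lines: dun mztt pabae fauf hzfb wawgz gvq qzo jjb
Hunk 4: at line 4 remove [wawgz] add [uji,mcqw] -> 10 lines: dun mztt pabae fauf hzfb uji mcqw gvq qzo jjb
Hunk 5: at line 1 remove [mztt,pabae] add [sgo] -> 9 lines: dun sgo fauf hzfb uji mcqw gvq qzo jjb
Hunk 6: at line 1 remove [fauf,hzfb,uji] add [gvzmy] -> 7 lines: dun sgo gvzmy mcqw gvq qzo jjb
Hunk 7: at line 1 remove [sgo,gvzmy] add [grkg,dwdm,zcqtl] -> 8 lines: dun grkg dwdm zcqtl mcqw gvq qzo jjb
Final line 7: qzo

Answer: qzo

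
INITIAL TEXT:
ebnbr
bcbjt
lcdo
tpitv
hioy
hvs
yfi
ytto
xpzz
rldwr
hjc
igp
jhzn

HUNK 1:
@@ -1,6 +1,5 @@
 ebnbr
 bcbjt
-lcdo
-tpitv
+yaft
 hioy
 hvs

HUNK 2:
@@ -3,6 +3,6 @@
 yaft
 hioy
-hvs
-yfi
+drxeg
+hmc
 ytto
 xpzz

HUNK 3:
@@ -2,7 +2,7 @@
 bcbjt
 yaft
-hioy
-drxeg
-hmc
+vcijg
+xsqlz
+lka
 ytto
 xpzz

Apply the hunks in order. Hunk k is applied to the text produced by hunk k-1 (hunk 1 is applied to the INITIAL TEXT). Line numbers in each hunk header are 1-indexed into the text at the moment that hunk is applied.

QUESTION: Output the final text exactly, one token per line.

Hunk 1: at line 1 remove [lcdo,tpitv] add [yaft] -> 12 lines: ebnbr bcbjt yaft hioy hvs yfi ytto xpzz rldwr hjc igp jhzn
Hunk 2: at line 3 remove [hvs,yfi] add [drxeg,hmc] -> 12 lines: ebnbr bcbjt yaft hioy drxeg hmc ytto xpzz rldwr hjc igp jhzn
Hunk 3: at line 2 remove [hioy,drxeg,hmc] add [vcijg,xsqlz,lka] -> 12 lines: ebnbr bcbjt yaft vcijg xsqlz lka ytto xpzz rldwr hjc igp jhzn

Answer: ebnbr
bcbjt
yaft
vcijg
xsqlz
lka
ytto
xpzz
rldwr
hjc
igp
jhzn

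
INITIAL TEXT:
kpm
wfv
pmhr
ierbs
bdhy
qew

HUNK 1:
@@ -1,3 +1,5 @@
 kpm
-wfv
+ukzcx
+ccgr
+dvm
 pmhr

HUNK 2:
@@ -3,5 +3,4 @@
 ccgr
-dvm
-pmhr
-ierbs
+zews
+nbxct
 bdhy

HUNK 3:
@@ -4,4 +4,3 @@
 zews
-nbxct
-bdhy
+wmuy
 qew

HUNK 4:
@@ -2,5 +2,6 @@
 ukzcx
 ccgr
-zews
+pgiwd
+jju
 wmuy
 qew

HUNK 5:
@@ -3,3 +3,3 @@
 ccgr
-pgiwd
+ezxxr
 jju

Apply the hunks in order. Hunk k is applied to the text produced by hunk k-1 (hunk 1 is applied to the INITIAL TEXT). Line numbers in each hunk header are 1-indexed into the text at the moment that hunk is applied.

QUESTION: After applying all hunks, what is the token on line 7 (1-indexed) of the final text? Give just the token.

Hunk 1: at line 1 remove [wfv] add [ukzcx,ccgr,dvm] -> 8 lines: kpm ukzcx ccgr dvm pmhr ierbs bdhy qew
Hunk 2: at line 3 remove [dvm,pmhr,ierbs] add [zews,nbxct] -> 7 lines: kpm ukzcx ccgr zews nbxct bdhy qew
Hunk 3: at line 4 remove [nbxct,bdhy] add [wmuy] -> 6 lines: kpm ukzcx ccgr zews wmuy qew
Hunk 4: at line 2 remove [zews] add [pgiwd,jju] -> 7 lines: kpm ukzcx ccgr pgiwd jju wmuy qew
Hunk 5: at line 3 remove [pgiwd] add [ezxxr] -> 7 lines: kpm ukzcx ccgr ezxxr jju wmuy qew
Final line 7: qew

Answer: qew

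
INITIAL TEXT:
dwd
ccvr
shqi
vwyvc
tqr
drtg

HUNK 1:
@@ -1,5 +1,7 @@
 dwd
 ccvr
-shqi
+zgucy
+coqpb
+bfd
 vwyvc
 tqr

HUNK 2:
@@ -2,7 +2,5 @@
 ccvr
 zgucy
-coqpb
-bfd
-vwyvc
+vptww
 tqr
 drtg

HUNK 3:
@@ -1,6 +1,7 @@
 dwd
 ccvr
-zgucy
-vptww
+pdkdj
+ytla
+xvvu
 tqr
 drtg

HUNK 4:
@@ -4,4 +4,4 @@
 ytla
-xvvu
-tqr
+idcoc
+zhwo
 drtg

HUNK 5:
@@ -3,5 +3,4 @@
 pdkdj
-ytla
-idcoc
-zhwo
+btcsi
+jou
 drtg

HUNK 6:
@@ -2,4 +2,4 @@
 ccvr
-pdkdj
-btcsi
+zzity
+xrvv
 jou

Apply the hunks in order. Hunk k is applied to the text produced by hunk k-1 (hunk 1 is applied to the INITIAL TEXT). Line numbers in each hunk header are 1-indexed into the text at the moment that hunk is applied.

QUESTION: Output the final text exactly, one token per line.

Answer: dwd
ccvr
zzity
xrvv
jou
drtg

Derivation:
Hunk 1: at line 1 remove [shqi] add [zgucy,coqpb,bfd] -> 8 lines: dwd ccvr zgucy coqpb bfd vwyvc tqr drtg
Hunk 2: at line 2 remove [coqpb,bfd,vwyvc] add [vptww] -> 6 lines: dwd ccvr zgucy vptww tqr drtg
Hunk 3: at line 1 remove [zgucy,vptww] add [pdkdj,ytla,xvvu] -> 7 lines: dwd ccvr pdkdj ytla xvvu tqr drtg
Hunk 4: at line 4 remove [xvvu,tqr] add [idcoc,zhwo] -> 7 lines: dwd ccvr pdkdj ytla idcoc zhwo drtg
Hunk 5: at line 3 remove [ytla,idcoc,zhwo] add [btcsi,jou] -> 6 lines: dwd ccvr pdkdj btcsi jou drtg
Hunk 6: at line 2 remove [pdkdj,btcsi] add [zzity,xrvv] -> 6 lines: dwd ccvr zzity xrvv jou drtg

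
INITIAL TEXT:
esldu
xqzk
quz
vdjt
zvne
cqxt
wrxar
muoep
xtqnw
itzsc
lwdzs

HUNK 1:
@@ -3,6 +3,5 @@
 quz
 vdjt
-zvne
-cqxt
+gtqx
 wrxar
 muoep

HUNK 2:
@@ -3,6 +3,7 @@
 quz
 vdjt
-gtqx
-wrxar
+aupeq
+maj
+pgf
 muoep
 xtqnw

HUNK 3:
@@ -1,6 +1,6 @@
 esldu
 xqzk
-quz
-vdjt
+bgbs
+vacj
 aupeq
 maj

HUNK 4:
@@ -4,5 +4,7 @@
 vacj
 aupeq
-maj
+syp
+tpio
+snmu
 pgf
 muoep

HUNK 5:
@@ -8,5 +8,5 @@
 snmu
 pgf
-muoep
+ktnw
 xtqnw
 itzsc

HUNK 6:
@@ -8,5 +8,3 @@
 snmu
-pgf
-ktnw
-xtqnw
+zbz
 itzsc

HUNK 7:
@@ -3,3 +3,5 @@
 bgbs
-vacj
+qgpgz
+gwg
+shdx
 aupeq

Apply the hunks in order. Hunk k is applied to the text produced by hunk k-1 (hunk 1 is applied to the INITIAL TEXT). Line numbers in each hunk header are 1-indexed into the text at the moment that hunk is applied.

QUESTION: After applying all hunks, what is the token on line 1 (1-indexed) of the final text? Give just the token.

Hunk 1: at line 3 remove [zvne,cqxt] add [gtqx] -> 10 lines: esldu xqzk quz vdjt gtqx wrxar muoep xtqnw itzsc lwdzs
Hunk 2: at line 3 remove [gtqx,wrxar] add [aupeq,maj,pgf] -> 11 lines: esldu xqzk quz vdjt aupeq maj pgf muoep xtqnw itzsc lwdzs
Hunk 3: at line 1 remove [quz,vdjt] add [bgbs,vacj] -> 11 lines: esldu xqzk bgbs vacj aupeq maj pgf muoep xtqnw itzsc lwdzs
Hunk 4: at line 4 remove [maj] add [syp,tpio,snmu] -> 13 lines: esldu xqzk bgbs vacj aupeq syp tpio snmu pgf muoep xtqnw itzsc lwdzs
Hunk 5: at line 8 remove [muoep] add [ktnw] -> 13 lines: esldu xqzk bgbs vacj aupeq syp tpio snmu pgf ktnw xtqnw itzsc lwdzs
Hunk 6: at line 8 remove [pgf,ktnw,xtqnw] add [zbz] -> 11 lines: esldu xqzk bgbs vacj aupeq syp tpio snmu zbz itzsc lwdzs
Hunk 7: at line 3 remove [vacj] add [qgpgz,gwg,shdx] -> 13 lines: esldu xqzk bgbs qgpgz gwg shdx aupeq syp tpio snmu zbz itzsc lwdzs
Final line 1: esldu

Answer: esldu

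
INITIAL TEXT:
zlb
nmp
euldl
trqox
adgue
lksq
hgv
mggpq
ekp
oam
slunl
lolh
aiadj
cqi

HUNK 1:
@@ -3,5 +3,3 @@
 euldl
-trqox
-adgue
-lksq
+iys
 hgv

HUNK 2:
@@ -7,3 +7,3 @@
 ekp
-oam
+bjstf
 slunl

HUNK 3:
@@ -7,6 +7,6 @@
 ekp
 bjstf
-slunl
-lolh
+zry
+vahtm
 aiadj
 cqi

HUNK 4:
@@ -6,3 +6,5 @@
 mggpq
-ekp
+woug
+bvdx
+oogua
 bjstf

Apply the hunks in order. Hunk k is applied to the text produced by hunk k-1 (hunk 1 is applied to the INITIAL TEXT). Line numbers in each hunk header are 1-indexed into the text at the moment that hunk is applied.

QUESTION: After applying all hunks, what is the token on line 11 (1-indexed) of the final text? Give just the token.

Answer: zry

Derivation:
Hunk 1: at line 3 remove [trqox,adgue,lksq] add [iys] -> 12 lines: zlb nmp euldl iys hgv mggpq ekp oam slunl lolh aiadj cqi
Hunk 2: at line 7 remove [oam] add [bjstf] -> 12 lines: zlb nmp euldl iys hgv mggpq ekp bjstf slunl lolh aiadj cqi
Hunk 3: at line 7 remove [slunl,lolh] add [zry,vahtm] -> 12 lines: zlb nmp euldl iys hgv mggpq ekp bjstf zry vahtm aiadj cqi
Hunk 4: at line 6 remove [ekp] add [woug,bvdx,oogua] -> 14 lines: zlb nmp euldl iys hgv mggpq woug bvdx oogua bjstf zry vahtm aiadj cqi
Final line 11: zry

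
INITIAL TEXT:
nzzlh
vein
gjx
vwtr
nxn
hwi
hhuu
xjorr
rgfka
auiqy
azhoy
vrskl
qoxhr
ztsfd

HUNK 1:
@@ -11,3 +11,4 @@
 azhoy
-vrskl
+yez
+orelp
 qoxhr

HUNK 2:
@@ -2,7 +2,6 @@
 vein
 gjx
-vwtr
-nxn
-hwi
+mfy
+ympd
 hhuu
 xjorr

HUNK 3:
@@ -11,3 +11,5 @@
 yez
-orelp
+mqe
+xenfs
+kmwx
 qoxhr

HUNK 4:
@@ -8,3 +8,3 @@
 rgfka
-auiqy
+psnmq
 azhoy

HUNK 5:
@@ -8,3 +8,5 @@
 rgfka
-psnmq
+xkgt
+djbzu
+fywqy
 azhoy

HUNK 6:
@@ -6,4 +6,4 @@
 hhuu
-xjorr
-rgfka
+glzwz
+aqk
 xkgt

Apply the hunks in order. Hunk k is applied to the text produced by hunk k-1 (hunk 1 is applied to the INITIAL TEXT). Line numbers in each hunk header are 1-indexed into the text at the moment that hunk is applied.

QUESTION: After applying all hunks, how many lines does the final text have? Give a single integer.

Hunk 1: at line 11 remove [vrskl] add [yez,orelp] -> 15 lines: nzzlh vein gjx vwtr nxn hwi hhuu xjorr rgfka auiqy azhoy yez orelp qoxhr ztsfd
Hunk 2: at line 2 remove [vwtr,nxn,hwi] add [mfy,ympd] -> 14 lines: nzzlh vein gjx mfy ympd hhuu xjorr rgfka auiqy azhoy yez orelp qoxhr ztsfd
Hunk 3: at line 11 remove [orelp] add [mqe,xenfs,kmwx] -> 16 lines: nzzlh vein gjx mfy ympd hhuu xjorr rgfka auiqy azhoy yez mqe xenfs kmwx qoxhr ztsfd
Hunk 4: at line 8 remove [auiqy] add [psnmq] -> 16 lines: nzzlh vein gjx mfy ympd hhuu xjorr rgfka psnmq azhoy yez mqe xenfs kmwx qoxhr ztsfd
Hunk 5: at line 8 remove [psnmq] add [xkgt,djbzu,fywqy] -> 18 lines: nzzlh vein gjx mfy ympd hhuu xjorr rgfka xkgt djbzu fywqy azhoy yez mqe xenfs kmwx qoxhr ztsfd
Hunk 6: at line 6 remove [xjorr,rgfka] add [glzwz,aqk] -> 18 lines: nzzlh vein gjx mfy ympd hhuu glzwz aqk xkgt djbzu fywqy azhoy yez mqe xenfs kmwx qoxhr ztsfd
Final line count: 18

Answer: 18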